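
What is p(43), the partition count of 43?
63261

p(n) counts ways to write n as a sum of positive integers (order ignored).
Euler's pentagonal recurrence: p(k) = p(k-1) + p(k-2) - p(k-5) - p(k-7) + p(k-12) + p(k-15) - ... (offsets j(3j∓1)/2, signs ++--, p(0)=1, p(<0)=0).
DP table for k = 0..42: p(0)=1, p(1)=1, p(2)=2, p(3)=3, p(4)=5, p(5)=7, p(6)=11, p(7)=15, p(8)=22, p(9)=30, p(10)=42, p(11)=56, p(12)=77, p(13)=101, p(14)=135, p(15)=176, p(16)=231, p(17)=297, p(18)=385, p(19)=490, p(20)=627, p(21)=792, p(22)=1002, p(23)=1255, p(24)=1575, p(25)=1958, p(26)=2436, p(27)=3010, p(28)=3718, p(29)=4565, p(30)=5604, p(31)=6842, p(32)=8349, p(33)=10143, p(34)=12310, p(35)=14883, p(36)=17977, p(37)=21637, p(38)=26015, p(39)=31185, p(40)=37338, p(41)=44583, p(42)=53174.
Final step: p(43) = p(42) + p(41) - p(38) - p(36) + p(31) + p(28) - p(21) - p(17) + p(8) + p(3)
= 53174 + 44583 - 26015 - 17977 + 6842 + 3718 - 792 - 297 + 22 + 3
= 63261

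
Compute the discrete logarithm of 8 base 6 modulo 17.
6

Baby-step giant-step with step n = ⌈√17⌉ = 5.
Baby steps 6^j mod 17 (j:value) for j=0..4: 0:1, 1:6, 2:2, 3:12, 4:4.
Giant-step multiplier: 6^(-5) ≡ 6^(16-5) = 6^11 ≡ 5 (mod 17).
Giant steps γ_i = 8·5^i mod 17: γ_0=8, γ_1=6 (in table at j=1).
x = i·n + j = 1·5 + 1 = 6.
Check: 6^6 ≡ 8 (mod 17).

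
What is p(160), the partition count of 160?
107438159466

p(n) counts ways to write n as a sum of positive integers (order ignored).
Euler's pentagonal recurrence: p(k) = p(k-1) + p(k-2) - p(k-5) - p(k-7) + p(k-12) + p(k-15) - ... (offsets j(3j∓1)/2, signs ++--, p(0)=1, p(<0)=0).
DP table for k = 0..159: p(0)=1, p(1)=1, p(2)=2, p(3)=3, p(4)=5, p(5)=7, p(6)=11, p(7)=15, p(8)=22, p(9)=30, p(10)=42, p(11)=56, p(12)=77, p(13)=101, p(14)=135, p(15)=176, p(16)=231, p(17)=297, p(18)=385, p(19)=490, p(20)=627, p(21)=792, p(22)=1002, p(23)=1255, p(24)=1575, p(25)=1958, p(26)=2436, p(27)=3010, p(28)=3718, p(29)=4565, p(30)=5604, p(31)=6842, p(32)=8349, p(33)=10143, p(34)=12310, p(35)=14883, p(36)=17977, p(37)=21637, p(38)=26015, p(39)=31185, p(40)=37338, p(41)=44583, p(42)=53174, p(43)=63261, p(44)=75175, p(45)=89134, p(46)=105558, p(47)=124754, p(48)=147273, p(49)=173525, p(50)=204226, p(51)=239943, p(52)=281589, p(53)=329931, p(54)=386155, p(55)=451276, p(56)=526823, p(57)=614154, p(58)=715220, p(59)=831820, p(60)=966467, p(61)=1121505, p(62)=1300156, p(63)=1505499, p(64)=1741630, p(65)=2012558, p(66)=2323520, p(67)=2679689, p(68)=3087735, p(69)=3554345, p(70)=4087968, p(71)=4697205, p(72)=5392783, p(73)=6185689, p(74)=7089500, p(75)=8118264, p(76)=9289091, p(77)=10619863, p(78)=12132164, p(79)=13848650, p(80)=15796476, p(81)=18004327, p(82)=20506255, p(83)=23338469, p(84)=26543660, p(85)=30167357, p(86)=34262962, p(87)=38887673, p(88)=44108109, p(89)=49995925, p(90)=56634173, p(91)=64112359, p(92)=72533807, p(93)=82010177, p(94)=92669720, p(95)=104651419, p(96)=118114304, p(97)=133230930, p(98)=150198136, p(99)=169229875, p(100)=190569292, p(101)=214481126, p(102)=241265379, p(103)=271248950, p(104)=304801365, p(105)=342325709, p(106)=384276336, p(107)=431149389, p(108)=483502844, p(109)=541946240, p(110)=607163746, p(111)=679903203, p(112)=761002156, p(113)=851376628, p(114)=952050665, p(115)=1064144451, p(116)=1188908248, p(117)=1327710076, p(118)=1482074143, p(119)=1653668665, p(120)=1844349560, p(121)=2056148051, p(122)=2291320912, p(123)=2552338241, p(124)=2841940500, p(125)=3163127352, p(126)=3519222692, p(127)=3913864295, p(128)=4351078600, p(129)=4835271870, p(130)=5371315400, p(131)=5964539504, p(132)=6620830889, p(133)=7346629512, p(134)=8149040695, p(135)=9035836076, p(136)=10015581680, p(137)=11097645016, p(138)=12292341831, p(139)=13610949895, p(140)=15065878135, p(141)=16670689208, p(142)=18440293320, p(143)=20390982757, p(144)=22540654445, p(145)=24908858009, p(146)=27517052599, p(147)=30388671978, p(148)=33549419497, p(149)=37027355200, p(150)=40853235313, p(151)=45060624582, p(152)=49686288421, p(153)=54770336324, p(154)=60356673280, p(155)=66493182097, p(156)=73232243759, p(157)=80630964769, p(158)=88751778802, p(159)=97662728555.
Final step: p(160) = p(159) + p(158) - p(155) - p(153) + p(148) + p(145) - p(138) - p(134) + p(125) + p(120) - p(109) - p(103) + p(90) + p(83) - p(68) - p(60) + p(43) + p(34) - p(15) - p(5)
= 97662728555 + 88751778802 - 66493182097 - 54770336324 + 33549419497 + 24908858009 - 12292341831 - 8149040695 + 3163127352 + 1844349560 - 541946240 - 271248950 + 56634173 + 23338469 - 3087735 - 966467 + 63261 + 12310 - 176 - 7
= 107438159466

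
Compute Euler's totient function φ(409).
408

409 = 409
φ(n) = n × ∏(1 - 1/p) for each prime p dividing n
φ(409) = 409 × (1 - 1/409) = 408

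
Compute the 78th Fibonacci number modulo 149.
146

Matrix identity: Q^n = [[F_(n+1), F_n], [F_n, F_(n-1)]] with Q = [[1,1],[1,0]].
n = 78 = 1001110₂. Square-and-multiply, entries mod 149:
Q^1 = [[1,1],[1,0]]
Q^2 = (Q^1)² = [[2,1],[1,1]]
Q^4 = (Q^2)² = [[5,3],[3,2]]
Q^9 = (Q^4)²·Q = [[55,34],[34,21]]
Q^19 = (Q^9)²·Q = [[60,9],[9,51]]
Q^39 = (Q^19)²·Q = [[61,105],[105,105]]
Q^78 = (Q^39)² = [[144,146],[146,147]]
F_78 mod 149 = Q^78[0][1] = 146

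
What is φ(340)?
128

340 = 2^2 × 5 × 17
φ(n) = n × ∏(1 - 1/p) for each prime p dividing n
φ(340) = 340 × (1 - 1/2) × (1 - 1/5) × (1 - 1/17) = 128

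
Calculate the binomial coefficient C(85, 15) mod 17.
0

Using Lucas' theorem:
Write n=85 and k=15 in base 17:
n in base 17: [5, 0]
k in base 17: [0, 15]
C(85,15) mod 17 = ∏ C(n_i, k_i) mod 17
Digit binomials (mod 17): C(5,0) = 1; C(0,15) = 0 (k_i > n_i)
Product: 1 × 0 = 0 ≡ 0 (mod 17)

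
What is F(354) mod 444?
4

Matrix identity: Q^n = [[F_(n+1), F_n], [F_n, F_(n-1)]] with Q = [[1,1],[1,0]].
n = 354 = 101100010₂. Square-and-multiply, entries mod 444:
Q^1 = [[1,1],[1,0]]
Q^2 = (Q^1)² = [[2,1],[1,1]]
Q^5 = (Q^2)²·Q = [[8,5],[5,3]]
Q^11 = (Q^5)²·Q = [[144,89],[89,55]]
Q^22 = (Q^11)² = [[241,395],[395,290]]
Q^44 = (Q^22)² = [[98,177],[177,365]]
Q^88 = (Q^44)² = [[85,255],[255,274]]
Q^177 = (Q^88)²·Q = [[403,322],[322,81]]
Q^354 = (Q^177)² = [[137,4],[4,133]]
F_354 mod 444 = Q^354[0][1] = 4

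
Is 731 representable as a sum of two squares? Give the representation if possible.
Not possible

Factorization: 731 = 17 × 43
By Fermat: n is sum of two squares iff every prime p ≡ 3 (mod 4) appears to even power.
Prime(s) ≡ 3 (mod 4) with odd exponent: [(43, 1)]
Therefore 731 cannot be expressed as a² + b².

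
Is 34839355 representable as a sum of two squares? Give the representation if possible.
Not possible

Factorization: 34839355 = 5 × 191^3
By Fermat: n is sum of two squares iff every prime p ≡ 3 (mod 4) appears to even power.
Prime(s) ≡ 3 (mod 4) with odd exponent: [(191, 3)]
Therefore 34839355 cannot be expressed as a² + b².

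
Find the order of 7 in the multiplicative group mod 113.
14

113 is prime, so ord(7) divides φ(113) = 112.
Divisors of 112: 1, 2, 4, 7, 8, 14, 16, 28, 56, 112.
Repeated squaring: 7^1 ≡ 7, 7^2 ≡ 49, 7^4 ≡ 28, 7^8 ≡ 106, 7^16 ≡ 49, 7^32 ≡ 28, 7^64 ≡ 106 (mod 113).
Test 7^d mod 113 for each divisor d in increasing order:
7^1 ≡ 7
7^2 ≡ 49
7^4 ≡ 28
7^7 = 7^4·7^2·7^1 ≡ 112
7^8 ≡ 106
7^14 = 7^8·7^4·7^2 ≡ 1  ← first divisor giving 1
The order is 14.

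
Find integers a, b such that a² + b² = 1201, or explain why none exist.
24² + 25² (a=24, b=25)

Factorization: 1201 = 1201
By Fermat: n is sum of two squares iff every prime p ≡ 3 (mod 4) appears to even power.
All primes ≡ 3 (mod 4) appear to even power.
Search a = 0, 1, 2, … for 1201 - a² a perfect square: first hit at a = 24: 1201 - 576 = 625 = 25².
1201 = 24² + 25² = 576 + 625 ✓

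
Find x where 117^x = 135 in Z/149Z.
147

Baby-step giant-step with step n = ⌈√149⌉ = 13.
Baby steps 117^j mod 149 (j:value) for j=0..12: 0:1, 1:117, 2:130, 3:12, 4:63, 5:70, 6:144, 7:11, 8:95, 9:89, 10:132, 11:97, 12:25.
Giant-step multiplier: 117^(-13) ≡ 117^(148-13) = 117^135 ≡ 65 (mod 149).
Giant steps γ_i = 135·65^i mod 149: γ_0=135, γ_1=133, γ_2=3, γ_3=46, γ_4=10, γ_5=54, γ_6=83, γ_7=31, γ_8=78, γ_9=4, γ_10=111, γ_11=63 (in table at j=4).
x = i·n + j = 11·13 + 4 = 147.
Check: 117^147 ≡ 135 (mod 149).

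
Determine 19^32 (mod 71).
38

Repeated squaring. Binary of 32 = 100000.
19^1 ≡ 19 (mod 71); 19^2 ≡ 6 (mod 71); 19^4 ≡ 36 (mod 71); 19^8 ≡ 18 (mod 71); 19^16 ≡ 40 (mod 71); 19^32 ≡ 38 (mod 71)
19^32 = 19^32 ≡ 38 (mod 71)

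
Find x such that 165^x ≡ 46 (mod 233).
136

Baby-step giant-step with step n = ⌈√233⌉ = 16.
Baby steps 165^j mod 233 (j:value) for j=0..15: 0:1, 1:165, 2:197, 3:118, 4:131, 5:179, 6:177, 7:80, 8:152, 9:149, 10:120, 11:228, 12:107, 13:180, 14:109, 15:44.
Giant-step multiplier: 165^(-16) ≡ 165^(232-16) = 165^216 ≡ 63 (mod 233).
Giant steps γ_i = 46·63^i mod 233: γ_0=46, γ_1=102, γ_2=135, γ_3=117, γ_4=148, γ_5=4, γ_6=19, γ_7=32, γ_8=152 (in table at j=8).
x = i·n + j = 8·16 + 8 = 136.
Check: 165^136 ≡ 46 (mod 233).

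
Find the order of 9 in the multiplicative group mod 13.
3

13 is prime, so ord(9) divides φ(13) = 12.
Divisors of 12: 1, 2, 3, 4, 6, 12.
Repeated squaring: 9^1 ≡ 9, 9^2 ≡ 3, 9^4 ≡ 9, 9^8 ≡ 3 (mod 13).
Test 9^d mod 13 for each divisor d in increasing order:
9^1 ≡ 9
9^2 ≡ 3
9^3 = 9^2·9^1 ≡ 1  ← first divisor giving 1
The order is 3.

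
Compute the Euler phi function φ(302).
150

302 = 2 × 151
φ(n) = n × ∏(1 - 1/p) for each prime p dividing n
φ(302) = 302 × (1 - 1/2) × (1 - 1/151) = 150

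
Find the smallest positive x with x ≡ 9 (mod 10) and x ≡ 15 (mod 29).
189

Using Chinese Remainder Theorem:
M = 10 × 29 = 290
M1 = 29, M2 = 10
y1 = 29^(-1) mod 10 = 9
y2 = 10^(-1) mod 29 = 3
x = (9×29×9 + 15×10×3) mod 290 = 189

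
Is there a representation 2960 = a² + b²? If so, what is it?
16² + 52² (a=16, b=52)

Factorization: 2960 = 2^4 × 5 × 37
By Fermat: n is sum of two squares iff every prime p ≡ 3 (mod 4) appears to even power.
All primes ≡ 3 (mod 4) appear to even power.
Search a = 0, 1, 2, … for 2960 - a² a perfect square: first hit at a = 16: 2960 - 256 = 2704 = 52².
2960 = 16² + 52² = 256 + 2704 ✓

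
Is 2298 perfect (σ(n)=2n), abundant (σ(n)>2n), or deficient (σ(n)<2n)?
abundant

Proper divisors of 2298: sum = 1 + 2 + 3 + 6 + 383 + 766 + 1149 = 2310
Since 2310 > 2298, 2298 is abundant.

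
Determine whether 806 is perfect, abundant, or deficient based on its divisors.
deficient

Proper divisors of 806: sum = 1 + 2 + 13 + 26 + 31 + 62 + 403 = 538
Since 538 < 806, 806 is deficient.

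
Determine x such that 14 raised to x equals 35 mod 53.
11

Baby-step giant-step with step n = ⌈√53⌉ = 8.
Baby steps 14^j mod 53 (j:value) for j=0..7: 0:1, 1:14, 2:37, 3:41, 4:44, 5:33, 6:38, 7:2.
Giant-step multiplier: 14^(-8) ≡ 14^(52-8) = 14^44 ≡ 36 (mod 53).
Giant steps γ_i = 35·36^i mod 53: γ_0=35, γ_1=41 (in table at j=3).
x = i·n + j = 1·8 + 3 = 11.
Check: 14^11 ≡ 35 (mod 53).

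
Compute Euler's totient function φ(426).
140

426 = 2 × 3 × 71
φ(n) = n × ∏(1 - 1/p) for each prime p dividing n
φ(426) = 426 × (1 - 1/2) × (1 - 1/3) × (1 - 1/71) = 140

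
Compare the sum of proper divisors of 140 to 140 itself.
abundant

Proper divisors of 140: sum = 1 + 2 + 4 + 5 + 7 + 10 + 14 + 20 + 28 + 35 + 70 = 196
Since 196 > 140, 140 is abundant.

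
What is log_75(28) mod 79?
71

Baby-step giant-step with step n = ⌈√79⌉ = 9.
Baby steps 75^j mod 79 (j:value) for j=0..8: 0:1, 1:75, 2:16, 3:15, 4:19, 5:3, 6:67, 7:48, 8:45.
Giant-step multiplier: 75^(-9) ≡ 75^(78-9) = 75^69 ≡ 61 (mod 79).
Giant steps γ_i = 28·61^i mod 79: γ_0=28, γ_1=49, γ_2=66, γ_3=76, γ_4=54, γ_5=55, γ_6=37, γ_7=45 (in table at j=8).
x = i·n + j = 7·9 + 8 = 71.
Check: 75^71 ≡ 28 (mod 79).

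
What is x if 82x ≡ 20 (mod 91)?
x ≡ 18 (mod 91)

gcd(82, 91) = 1, which divides 20, so solutions exist.
Find 82^(-1) mod 91 by the extended Euclidean algorithm:
91 = 1 × 82 + 9  ⟹  9 = (1)·91 + (-1)·82
82 = 9 × 9 + 1  ⟹  1 = (-9)·91 + (10)·82
So (10)·82 ≡ 1 (mod 91), i.e. 82^(-1) ≡ 10 (mod 91).
x ≡ 10 × 20 = 200 ≡ 18 (mod 91).
Check: 82 × 18 = 1476 ≡ 20 (mod 91).
Unique solution: x ≡ 18 (mod 91)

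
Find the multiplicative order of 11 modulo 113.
56

113 is prime, so ord(11) divides φ(113) = 112.
Divisors of 112: 1, 2, 4, 7, 8, 14, 16, 28, 56, 112.
Repeated squaring: 11^1 ≡ 11, 11^2 ≡ 8, 11^4 ≡ 64, 11^8 ≡ 28, 11^16 ≡ 106, 11^32 ≡ 49, 11^64 ≡ 28 (mod 113).
Test 11^d mod 113 for each divisor d in increasing order:
11^1 ≡ 11
11^2 ≡ 8
11^4 ≡ 64
11^7 = 11^4·11^2·11^1 ≡ 95
11^8 ≡ 28
11^14 = 11^8·11^4·11^2 ≡ 98
11^16 ≡ 106
11^28 = 11^16·11^8·11^4 ≡ 112
11^56 = 11^32·11^16·11^8 ≡ 1  ← first divisor giving 1
The order is 56.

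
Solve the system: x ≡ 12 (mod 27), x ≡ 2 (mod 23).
255

Using Chinese Remainder Theorem:
M = 27 × 23 = 621
M1 = 23, M2 = 27
y1 = 23^(-1) mod 27 = 20
y2 = 27^(-1) mod 23 = 6
x = (12×23×20 + 2×27×6) mod 621 = 255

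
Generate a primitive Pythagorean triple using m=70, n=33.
(3811, 4620, 5989)

Euclid's formula: a = m² - n², b = 2mn, c = m² + n²
m = 70, n = 33
a = 70² - 33² = 4900 - 1089 = 3811
b = 2 × 70 × 33 = 4620
c = 70² + 33² = 4900 + 1089 = 5989
Verification: 3811² + 4620² = 14523721 + 21344400 = 35868121 = 5989² ✓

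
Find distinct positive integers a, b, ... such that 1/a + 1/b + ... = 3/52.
1/18 + 1/468

Greedy algorithm:
3/52: ceiling(52/3) = 18, use 1/18
1/468: ceiling(468/1) = 468, use 1/468
Result: 3/52 = 1/18 + 1/468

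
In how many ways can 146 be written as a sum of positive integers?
27517052599

p(n) counts ways to write n as a sum of positive integers (order ignored).
Euler's pentagonal recurrence: p(k) = p(k-1) + p(k-2) - p(k-5) - p(k-7) + p(k-12) + p(k-15) - ... (offsets j(3j∓1)/2, signs ++--, p(0)=1, p(<0)=0).
DP table for k = 0..145: p(0)=1, p(1)=1, p(2)=2, p(3)=3, p(4)=5, p(5)=7, p(6)=11, p(7)=15, p(8)=22, p(9)=30, p(10)=42, p(11)=56, p(12)=77, p(13)=101, p(14)=135, p(15)=176, p(16)=231, p(17)=297, p(18)=385, p(19)=490, p(20)=627, p(21)=792, p(22)=1002, p(23)=1255, p(24)=1575, p(25)=1958, p(26)=2436, p(27)=3010, p(28)=3718, p(29)=4565, p(30)=5604, p(31)=6842, p(32)=8349, p(33)=10143, p(34)=12310, p(35)=14883, p(36)=17977, p(37)=21637, p(38)=26015, p(39)=31185, p(40)=37338, p(41)=44583, p(42)=53174, p(43)=63261, p(44)=75175, p(45)=89134, p(46)=105558, p(47)=124754, p(48)=147273, p(49)=173525, p(50)=204226, p(51)=239943, p(52)=281589, p(53)=329931, p(54)=386155, p(55)=451276, p(56)=526823, p(57)=614154, p(58)=715220, p(59)=831820, p(60)=966467, p(61)=1121505, p(62)=1300156, p(63)=1505499, p(64)=1741630, p(65)=2012558, p(66)=2323520, p(67)=2679689, p(68)=3087735, p(69)=3554345, p(70)=4087968, p(71)=4697205, p(72)=5392783, p(73)=6185689, p(74)=7089500, p(75)=8118264, p(76)=9289091, p(77)=10619863, p(78)=12132164, p(79)=13848650, p(80)=15796476, p(81)=18004327, p(82)=20506255, p(83)=23338469, p(84)=26543660, p(85)=30167357, p(86)=34262962, p(87)=38887673, p(88)=44108109, p(89)=49995925, p(90)=56634173, p(91)=64112359, p(92)=72533807, p(93)=82010177, p(94)=92669720, p(95)=104651419, p(96)=118114304, p(97)=133230930, p(98)=150198136, p(99)=169229875, p(100)=190569292, p(101)=214481126, p(102)=241265379, p(103)=271248950, p(104)=304801365, p(105)=342325709, p(106)=384276336, p(107)=431149389, p(108)=483502844, p(109)=541946240, p(110)=607163746, p(111)=679903203, p(112)=761002156, p(113)=851376628, p(114)=952050665, p(115)=1064144451, p(116)=1188908248, p(117)=1327710076, p(118)=1482074143, p(119)=1653668665, p(120)=1844349560, p(121)=2056148051, p(122)=2291320912, p(123)=2552338241, p(124)=2841940500, p(125)=3163127352, p(126)=3519222692, p(127)=3913864295, p(128)=4351078600, p(129)=4835271870, p(130)=5371315400, p(131)=5964539504, p(132)=6620830889, p(133)=7346629512, p(134)=8149040695, p(135)=9035836076, p(136)=10015581680, p(137)=11097645016, p(138)=12292341831, p(139)=13610949895, p(140)=15065878135, p(141)=16670689208, p(142)=18440293320, p(143)=20390982757, p(144)=22540654445, p(145)=24908858009.
Final step: p(146) = p(145) + p(144) - p(141) - p(139) + p(134) + p(131) - p(124) - p(120) + p(111) + p(106) - p(95) - p(89) + p(76) + p(69) - p(54) - p(46) + p(29) + p(20) - p(1)
= 24908858009 + 22540654445 - 16670689208 - 13610949895 + 8149040695 + 5964539504 - 2841940500 - 1844349560 + 679903203 + 384276336 - 104651419 - 49995925 + 9289091 + 3554345 - 386155 - 105558 + 4565 + 627 - 1
= 27517052599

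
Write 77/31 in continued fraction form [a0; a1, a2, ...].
[2; 2, 15]

Euclidean algorithm steps:
77 = 2 × 31 + 15
31 = 2 × 15 + 1
15 = 15 × 1 + 0
Continued fraction: [2; 2, 15]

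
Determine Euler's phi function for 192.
64

192 = 2^6 × 3
φ(n) = n × ∏(1 - 1/p) for each prime p dividing n
φ(192) = 192 × (1 - 1/2) × (1 - 1/3) = 64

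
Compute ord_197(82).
196

197 is prime, so ord(82) divides φ(197) = 196.
Divisors of 196: 1, 2, 4, 7, 14, 28, 49, 98, 196.
Repeated squaring: 82^1 ≡ 82, 82^2 ≡ 26, 82^4 ≡ 85, 82^8 ≡ 133, 82^16 ≡ 156, 82^32 ≡ 105, 82^64 ≡ 190, 82^128 ≡ 49 (mod 197).
Test 82^d mod 197 for each divisor d in increasing order:
82^1 ≡ 82
82^2 ≡ 26
82^4 ≡ 85
82^7 = 82^4·82^2·82^1 ≡ 177
82^14 = 82^8·82^4·82^2 ≡ 6
82^28 = 82^16·82^8·82^4 ≡ 36
82^49 = 82^32·82^16·82^1 ≡ 14
82^98 = 82^64·82^32·82^2 ≡ 196
82^196 = 82^128·82^64·82^4 ≡ 1  ← first divisor giving 1
The order is 196.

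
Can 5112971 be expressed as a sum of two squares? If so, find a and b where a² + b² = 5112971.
Not possible

Factorization: 5112971 = 17 × 67^3
By Fermat: n is sum of two squares iff every prime p ≡ 3 (mod 4) appears to even power.
Prime(s) ≡ 3 (mod 4) with odd exponent: [(67, 3)]
Therefore 5112971 cannot be expressed as a² + b².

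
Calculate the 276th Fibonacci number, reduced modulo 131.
70

Matrix identity: Q^n = [[F_(n+1), F_n], [F_n, F_(n-1)]] with Q = [[1,1],[1,0]].
n = 276 = 100010100₂. Square-and-multiply, entries mod 131:
Q^1 = [[1,1],[1,0]]
Q^2 = (Q^1)² = [[2,1],[1,1]]
Q^4 = (Q^2)² = [[5,3],[3,2]]
Q^8 = (Q^4)² = [[34,21],[21,13]]
Q^17 = (Q^8)²·Q = [[95,25],[25,70]]
Q^34 = (Q^17)² = [[87,64],[64,23]]
Q^69 = (Q^34)²·Q = [[103,6],[6,97]]
Q^138 = (Q^69)² = [[34,21],[21,13]]
Q^276 = (Q^138)² = [[25,70],[70,86]]
F_276 mod 131 = Q^276[0][1] = 70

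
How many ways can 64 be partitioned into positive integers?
1741630

p(n) counts ways to write n as a sum of positive integers (order ignored).
Euler's pentagonal recurrence: p(k) = p(k-1) + p(k-2) - p(k-5) - p(k-7) + p(k-12) + p(k-15) - ... (offsets j(3j∓1)/2, signs ++--, p(0)=1, p(<0)=0).
DP table for k = 0..63: p(0)=1, p(1)=1, p(2)=2, p(3)=3, p(4)=5, p(5)=7, p(6)=11, p(7)=15, p(8)=22, p(9)=30, p(10)=42, p(11)=56, p(12)=77, p(13)=101, p(14)=135, p(15)=176, p(16)=231, p(17)=297, p(18)=385, p(19)=490, p(20)=627, p(21)=792, p(22)=1002, p(23)=1255, p(24)=1575, p(25)=1958, p(26)=2436, p(27)=3010, p(28)=3718, p(29)=4565, p(30)=5604, p(31)=6842, p(32)=8349, p(33)=10143, p(34)=12310, p(35)=14883, p(36)=17977, p(37)=21637, p(38)=26015, p(39)=31185, p(40)=37338, p(41)=44583, p(42)=53174, p(43)=63261, p(44)=75175, p(45)=89134, p(46)=105558, p(47)=124754, p(48)=147273, p(49)=173525, p(50)=204226, p(51)=239943, p(52)=281589, p(53)=329931, p(54)=386155, p(55)=451276, p(56)=526823, p(57)=614154, p(58)=715220, p(59)=831820, p(60)=966467, p(61)=1121505, p(62)=1300156, p(63)=1505499.
Final step: p(64) = p(63) + p(62) - p(59) - p(57) + p(52) + p(49) - p(42) - p(38) + p(29) + p(24) - p(13) - p(7)
= 1505499 + 1300156 - 831820 - 614154 + 281589 + 173525 - 53174 - 26015 + 4565 + 1575 - 101 - 15
= 1741630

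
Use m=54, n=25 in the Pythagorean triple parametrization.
(2291, 2700, 3541)

Euclid's formula: a = m² - n², b = 2mn, c = m² + n²
m = 54, n = 25
a = 54² - 25² = 2916 - 625 = 2291
b = 2 × 54 × 25 = 2700
c = 54² + 25² = 2916 + 625 = 3541
Verification: 2291² + 2700² = 5248681 + 7290000 = 12538681 = 3541² ✓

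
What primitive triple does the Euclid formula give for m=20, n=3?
(391, 120, 409)

Euclid's formula: a = m² - n², b = 2mn, c = m² + n²
m = 20, n = 3
a = 20² - 3² = 400 - 9 = 391
b = 2 × 20 × 3 = 120
c = 20² + 3² = 400 + 9 = 409
Verification: 391² + 120² = 152881 + 14400 = 167281 = 409² ✓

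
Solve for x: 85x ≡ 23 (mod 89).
x ≡ 61 (mod 89)

gcd(85, 89) = 1, which divides 23, so solutions exist.
Find 85^(-1) mod 89 by the extended Euclidean algorithm:
89 = 1 × 85 + 4  ⟹  4 = (1)·89 + (-1)·85
85 = 21 × 4 + 1  ⟹  1 = (-21)·89 + (22)·85
So (22)·85 ≡ 1 (mod 89), i.e. 85^(-1) ≡ 22 (mod 89).
x ≡ 22 × 23 = 506 ≡ 61 (mod 89).
Check: 85 × 61 = 5185 ≡ 23 (mod 89).
Unique solution: x ≡ 61 (mod 89)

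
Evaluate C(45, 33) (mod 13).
0

Using Lucas' theorem:
Write n=45 and k=33 in base 13:
n in base 13: [3, 6]
k in base 13: [2, 7]
C(45,33) mod 13 = ∏ C(n_i, k_i) mod 13
Digit binomials (mod 13): C(3,2) = 3; C(6,7) = 0 (k_i > n_i)
Product: 3 × 0 = 0 ≡ 0 (mod 13)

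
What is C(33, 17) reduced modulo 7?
4

Using Lucas' theorem:
Write n=33 and k=17 in base 7:
n in base 7: [4, 5]
k in base 7: [2, 3]
C(33,17) mod 7 = ∏ C(n_i, k_i) mod 7
Digit binomials (mod 7): C(4,2) = 6; C(5,3) = 10 ≡ 3
Product: 6 × 3 = 18 ≡ 4 (mod 7)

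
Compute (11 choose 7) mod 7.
1

Using Lucas' theorem:
Write n=11 and k=7 in base 7:
n in base 7: [1, 4]
k in base 7: [1, 0]
C(11,7) mod 7 = ∏ C(n_i, k_i) mod 7
Digit binomials (mod 7): C(1,1) = 1; C(4,0) = 1
Product: 1 × 1 = 1 ≡ 1 (mod 7)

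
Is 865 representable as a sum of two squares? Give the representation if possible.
9² + 28² (a=9, b=28)

Factorization: 865 = 5 × 173
By Fermat: n is sum of two squares iff every prime p ≡ 3 (mod 4) appears to even power.
All primes ≡ 3 (mod 4) appear to even power.
Search a = 0, 1, 2, … for 865 - a² a perfect square: first hit at a = 9: 865 - 81 = 784 = 28².
865 = 9² + 28² = 81 + 784 ✓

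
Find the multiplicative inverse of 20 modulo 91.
41

gcd(20, 91) = 1, so the inverse exists.
Extended Euclidean algorithm on (91, 20):
91 = 4 × 20 + 11  ⟹  11 = (1)·91 + (-4)·20
20 = 1 × 11 + 9  ⟹  9 = (-1)·91 + (5)·20
11 = 1 × 9 + 2  ⟹  2 = (2)·91 + (-9)·20
9 = 4 × 2 + 1  ⟹  1 = (-9)·91 + (41)·20
So (41)·20 ≡ 1 (mod 91), i.e. 20^(-1) ≡ 41 (mod 91).
Check: 20 × 41 = 820 ≡ 1 (mod 91)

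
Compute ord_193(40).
192

193 is prime, so ord(40) divides φ(193) = 192.
Divisors of 192: 1, 2, 3, 4, 6, 8, 12, 16, 24, 32, 48, 64, 96, 192.
Repeated squaring: 40^1 ≡ 40, 40^2 ≡ 56, 40^4 ≡ 48, 40^8 ≡ 181, 40^16 ≡ 144, 40^32 ≡ 85, 40^64 ≡ 84, 40^128 ≡ 108 (mod 193).
Test 40^d mod 193 for each divisor d in increasing order:
40^1 ≡ 40
40^2 ≡ 56
40^3 = 40^2·40^1 ≡ 117
40^4 ≡ 48
40^6 = 40^4·40^2 ≡ 179
40^8 ≡ 181
40^12 = 40^8·40^4 ≡ 3
40^16 ≡ 144
40^24 = 40^16·40^8 ≡ 9
40^32 ≡ 85
40^48 = 40^32·40^16 ≡ 81
40^64 ≡ 84
40^96 = 40^64·40^32 ≡ 192
40^192 = 40^128·40^64 ≡ 1  ← first divisor giving 1
The order is 192.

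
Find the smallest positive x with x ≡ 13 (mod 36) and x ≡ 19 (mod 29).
193

Using Chinese Remainder Theorem:
M = 36 × 29 = 1044
M1 = 29, M2 = 36
y1 = 29^(-1) mod 36 = 5
y2 = 36^(-1) mod 29 = 25
x = (13×29×5 + 19×36×25) mod 1044 = 193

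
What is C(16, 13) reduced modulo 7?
0

Using Lucas' theorem:
Write n=16 and k=13 in base 7:
n in base 7: [2, 2]
k in base 7: [1, 6]
C(16,13) mod 7 = ∏ C(n_i, k_i) mod 7
Digit binomials (mod 7): C(2,1) = 2; C(2,6) = 0 (k_i > n_i)
Product: 2 × 0 = 0 ≡ 0 (mod 7)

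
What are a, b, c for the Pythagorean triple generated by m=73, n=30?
(4429, 4380, 6229)

Euclid's formula: a = m² - n², b = 2mn, c = m² + n²
m = 73, n = 30
a = 73² - 30² = 5329 - 900 = 4429
b = 2 × 73 × 30 = 4380
c = 73² + 30² = 5329 + 900 = 6229
Verification: 4429² + 4380² = 19616041 + 19184400 = 38800441 = 6229² ✓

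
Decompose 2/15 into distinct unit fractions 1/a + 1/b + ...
1/8 + 1/120

Greedy algorithm:
2/15: ceiling(15/2) = 8, use 1/8
1/120: ceiling(120/1) = 120, use 1/120
Result: 2/15 = 1/8 + 1/120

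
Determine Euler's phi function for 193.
192

193 = 193
φ(n) = n × ∏(1 - 1/p) for each prime p dividing n
φ(193) = 193 × (1 - 1/193) = 192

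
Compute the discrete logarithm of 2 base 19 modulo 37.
35

Baby-step giant-step with step n = ⌈√37⌉ = 7.
Baby steps 19^j mod 37 (j:value) for j=0..6: 0:1, 1:19, 2:28, 3:14, 4:7, 5:22, 6:11.
Giant-step multiplier: 19^(-7) ≡ 19^(36-7) = 19^29 ≡ 17 (mod 37).
Giant steps γ_i = 2·17^i mod 37: γ_0=2, γ_1=34, γ_2=23, γ_3=21, γ_4=24, γ_5=1 (in table at j=0).
x = i·n + j = 5·7 + 0 = 35.
Check: 19^35 ≡ 2 (mod 37).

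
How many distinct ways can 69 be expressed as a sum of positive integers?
3554345

p(n) counts ways to write n as a sum of positive integers (order ignored).
Euler's pentagonal recurrence: p(k) = p(k-1) + p(k-2) - p(k-5) - p(k-7) + p(k-12) + p(k-15) - ... (offsets j(3j∓1)/2, signs ++--, p(0)=1, p(<0)=0).
DP table for k = 0..68: p(0)=1, p(1)=1, p(2)=2, p(3)=3, p(4)=5, p(5)=7, p(6)=11, p(7)=15, p(8)=22, p(9)=30, p(10)=42, p(11)=56, p(12)=77, p(13)=101, p(14)=135, p(15)=176, p(16)=231, p(17)=297, p(18)=385, p(19)=490, p(20)=627, p(21)=792, p(22)=1002, p(23)=1255, p(24)=1575, p(25)=1958, p(26)=2436, p(27)=3010, p(28)=3718, p(29)=4565, p(30)=5604, p(31)=6842, p(32)=8349, p(33)=10143, p(34)=12310, p(35)=14883, p(36)=17977, p(37)=21637, p(38)=26015, p(39)=31185, p(40)=37338, p(41)=44583, p(42)=53174, p(43)=63261, p(44)=75175, p(45)=89134, p(46)=105558, p(47)=124754, p(48)=147273, p(49)=173525, p(50)=204226, p(51)=239943, p(52)=281589, p(53)=329931, p(54)=386155, p(55)=451276, p(56)=526823, p(57)=614154, p(58)=715220, p(59)=831820, p(60)=966467, p(61)=1121505, p(62)=1300156, p(63)=1505499, p(64)=1741630, p(65)=2012558, p(66)=2323520, p(67)=2679689, p(68)=3087735.
Final step: p(69) = p(68) + p(67) - p(64) - p(62) + p(57) + p(54) - p(47) - p(43) + p(34) + p(29) - p(18) - p(12)
= 3087735 + 2679689 - 1741630 - 1300156 + 614154 + 386155 - 124754 - 63261 + 12310 + 4565 - 385 - 77
= 3554345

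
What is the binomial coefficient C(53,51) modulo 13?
0

Using Lucas' theorem:
Write n=53 and k=51 in base 13:
n in base 13: [4, 1]
k in base 13: [3, 12]
C(53,51) mod 13 = ∏ C(n_i, k_i) mod 13
Digit binomials (mod 13): C(4,3) = 4; C(1,12) = 0 (k_i > n_i)
Product: 4 × 0 = 0 ≡ 0 (mod 13)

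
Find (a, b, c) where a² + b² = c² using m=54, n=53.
(107, 5724, 5725)

Euclid's formula: a = m² - n², b = 2mn, c = m² + n²
m = 54, n = 53
a = 54² - 53² = 2916 - 2809 = 107
b = 2 × 54 × 53 = 5724
c = 54² + 53² = 2916 + 2809 = 5725
Verification: 107² + 5724² = 11449 + 32764176 = 32775625 = 5725² ✓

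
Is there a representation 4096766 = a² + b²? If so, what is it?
Not possible

Factorization: 4096766 = 2 × 127^3
By Fermat: n is sum of two squares iff every prime p ≡ 3 (mod 4) appears to even power.
Prime(s) ≡ 3 (mod 4) with odd exponent: [(127, 3)]
Therefore 4096766 cannot be expressed as a² + b².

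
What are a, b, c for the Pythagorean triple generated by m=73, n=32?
(4305, 4672, 6353)

Euclid's formula: a = m² - n², b = 2mn, c = m² + n²
m = 73, n = 32
a = 73² - 32² = 5329 - 1024 = 4305
b = 2 × 73 × 32 = 4672
c = 73² + 32² = 5329 + 1024 = 6353
Verification: 4305² + 4672² = 18533025 + 21827584 = 40360609 = 6353² ✓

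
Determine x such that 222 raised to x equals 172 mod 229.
6

Baby-step giant-step with step n = ⌈√229⌉ = 16.
Baby steps 222^j mod 229 (j:value) for j=0..15: 0:1, 1:222, 2:49, 3:115, 4:111, 5:139, 6:172, 7:170, 8:184, 9:86, 10:85, 11:92, 12:43, 13:157, 14:46, 15:136.
h = 172 is already in the table at j=6, so x = 6.
Check: 222^6 ≡ 172 (mod 229).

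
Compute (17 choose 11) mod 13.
0

Using Lucas' theorem:
Write n=17 and k=11 in base 13:
n in base 13: [1, 4]
k in base 13: [0, 11]
C(17,11) mod 13 = ∏ C(n_i, k_i) mod 13
Digit binomials (mod 13): C(1,0) = 1; C(4,11) = 0 (k_i > n_i)
Product: 1 × 0 = 0 ≡ 0 (mod 13)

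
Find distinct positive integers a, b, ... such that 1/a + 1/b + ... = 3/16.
1/6 + 1/48

Greedy algorithm:
3/16: ceiling(16/3) = 6, use 1/6
1/48: ceiling(48/1) = 48, use 1/48
Result: 3/16 = 1/6 + 1/48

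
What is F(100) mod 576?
3

Matrix identity: Q^n = [[F_(n+1), F_n], [F_n, F_(n-1)]] with Q = [[1,1],[1,0]].
n = 100 = 1100100₂. Square-and-multiply, entries mod 576:
Q^1 = [[1,1],[1,0]]
Q^3 = (Q^1)²·Q = [[3,2],[2,1]]
Q^6 = (Q^3)² = [[13,8],[8,5]]
Q^12 = (Q^6)² = [[233,144],[144,89]]
Q^25 = (Q^12)²·Q = [[433,145],[145,288]]
Q^50 = (Q^25)² = [[2,289],[289,289]]
Q^100 = (Q^50)² = [[5,3],[3,2]]
F_100 mod 576 = Q^100[0][1] = 3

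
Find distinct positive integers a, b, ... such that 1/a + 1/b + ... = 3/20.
1/7 + 1/140

Greedy algorithm:
3/20: ceiling(20/3) = 7, use 1/7
1/140: ceiling(140/1) = 140, use 1/140
Result: 3/20 = 1/7 + 1/140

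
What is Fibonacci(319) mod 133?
43

Matrix identity: Q^n = [[F_(n+1), F_n], [F_n, F_(n-1)]] with Q = [[1,1],[1,0]].
n = 319 = 100111111₂. Square-and-multiply, entries mod 133:
Q^1 = [[1,1],[1,0]]
Q^2 = (Q^1)² = [[2,1],[1,1]]
Q^4 = (Q^2)² = [[5,3],[3,2]]
Q^9 = (Q^4)²·Q = [[55,34],[34,21]]
Q^19 = (Q^9)²·Q = [[115,58],[58,57]]
Q^39 = (Q^19)²·Q = [[98,97],[97,1]]
Q^79 = (Q^39)²·Q = [[21,127],[127,27]]
Q^159 = (Q^79)²·Q = [[56,78],[78,111]]
Q^319 = (Q^159)²·Q = [[35,43],[43,125]]
F_319 mod 133 = Q^319[0][1] = 43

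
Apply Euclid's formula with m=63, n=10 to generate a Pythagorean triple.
(3869, 1260, 4069)

Euclid's formula: a = m² - n², b = 2mn, c = m² + n²
m = 63, n = 10
a = 63² - 10² = 3969 - 100 = 3869
b = 2 × 63 × 10 = 1260
c = 63² + 10² = 3969 + 100 = 4069
Verification: 3869² + 1260² = 14969161 + 1587600 = 16556761 = 4069² ✓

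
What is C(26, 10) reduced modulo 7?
2

Using Lucas' theorem:
Write n=26 and k=10 in base 7:
n in base 7: [3, 5]
k in base 7: [1, 3]
C(26,10) mod 7 = ∏ C(n_i, k_i) mod 7
Digit binomials (mod 7): C(3,1) = 3; C(5,3) = 10 ≡ 3
Product: 3 × 3 = 9 ≡ 2 (mod 7)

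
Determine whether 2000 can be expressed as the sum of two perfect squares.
8² + 44² (a=8, b=44)

Factorization: 2000 = 2^4 × 5^3
By Fermat: n is sum of two squares iff every prime p ≡ 3 (mod 4) appears to even power.
All primes ≡ 3 (mod 4) appear to even power.
Search a = 0, 1, 2, … for 2000 - a² a perfect square: first hit at a = 8: 2000 - 64 = 1936 = 44².
2000 = 8² + 44² = 64 + 1936 ✓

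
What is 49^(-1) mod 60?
49

gcd(49, 60) = 1, so the inverse exists.
Extended Euclidean algorithm on (60, 49):
60 = 1 × 49 + 11  ⟹  11 = (1)·60 + (-1)·49
49 = 4 × 11 + 5  ⟹  5 = (-4)·60 + (5)·49
11 = 2 × 5 + 1  ⟹  1 = (9)·60 + (-11)·49
So (-11)·49 ≡ 1 (mod 60), i.e. 49^(-1) ≡ -11 ≡ 49 (mod 60).
Check: 49 × 49 = 2401 ≡ 1 (mod 60)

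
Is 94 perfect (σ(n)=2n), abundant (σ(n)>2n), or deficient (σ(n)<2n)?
deficient

Proper divisors of 94: sum = 1 + 2 + 47 = 50
Since 50 < 94, 94 is deficient.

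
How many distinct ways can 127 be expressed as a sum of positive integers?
3913864295

p(n) counts ways to write n as a sum of positive integers (order ignored).
Euler's pentagonal recurrence: p(k) = p(k-1) + p(k-2) - p(k-5) - p(k-7) + p(k-12) + p(k-15) - ... (offsets j(3j∓1)/2, signs ++--, p(0)=1, p(<0)=0).
DP table for k = 0..126: p(0)=1, p(1)=1, p(2)=2, p(3)=3, p(4)=5, p(5)=7, p(6)=11, p(7)=15, p(8)=22, p(9)=30, p(10)=42, p(11)=56, p(12)=77, p(13)=101, p(14)=135, p(15)=176, p(16)=231, p(17)=297, p(18)=385, p(19)=490, p(20)=627, p(21)=792, p(22)=1002, p(23)=1255, p(24)=1575, p(25)=1958, p(26)=2436, p(27)=3010, p(28)=3718, p(29)=4565, p(30)=5604, p(31)=6842, p(32)=8349, p(33)=10143, p(34)=12310, p(35)=14883, p(36)=17977, p(37)=21637, p(38)=26015, p(39)=31185, p(40)=37338, p(41)=44583, p(42)=53174, p(43)=63261, p(44)=75175, p(45)=89134, p(46)=105558, p(47)=124754, p(48)=147273, p(49)=173525, p(50)=204226, p(51)=239943, p(52)=281589, p(53)=329931, p(54)=386155, p(55)=451276, p(56)=526823, p(57)=614154, p(58)=715220, p(59)=831820, p(60)=966467, p(61)=1121505, p(62)=1300156, p(63)=1505499, p(64)=1741630, p(65)=2012558, p(66)=2323520, p(67)=2679689, p(68)=3087735, p(69)=3554345, p(70)=4087968, p(71)=4697205, p(72)=5392783, p(73)=6185689, p(74)=7089500, p(75)=8118264, p(76)=9289091, p(77)=10619863, p(78)=12132164, p(79)=13848650, p(80)=15796476, p(81)=18004327, p(82)=20506255, p(83)=23338469, p(84)=26543660, p(85)=30167357, p(86)=34262962, p(87)=38887673, p(88)=44108109, p(89)=49995925, p(90)=56634173, p(91)=64112359, p(92)=72533807, p(93)=82010177, p(94)=92669720, p(95)=104651419, p(96)=118114304, p(97)=133230930, p(98)=150198136, p(99)=169229875, p(100)=190569292, p(101)=214481126, p(102)=241265379, p(103)=271248950, p(104)=304801365, p(105)=342325709, p(106)=384276336, p(107)=431149389, p(108)=483502844, p(109)=541946240, p(110)=607163746, p(111)=679903203, p(112)=761002156, p(113)=851376628, p(114)=952050665, p(115)=1064144451, p(116)=1188908248, p(117)=1327710076, p(118)=1482074143, p(119)=1653668665, p(120)=1844349560, p(121)=2056148051, p(122)=2291320912, p(123)=2552338241, p(124)=2841940500, p(125)=3163127352, p(126)=3519222692.
Final step: p(127) = p(126) + p(125) - p(122) - p(120) + p(115) + p(112) - p(105) - p(101) + p(92) + p(87) - p(76) - p(70) + p(57) + p(50) - p(35) - p(27) + p(10) + p(1)
= 3519222692 + 3163127352 - 2291320912 - 1844349560 + 1064144451 + 761002156 - 342325709 - 214481126 + 72533807 + 38887673 - 9289091 - 4087968 + 614154 + 204226 - 14883 - 3010 + 42 + 1
= 3913864295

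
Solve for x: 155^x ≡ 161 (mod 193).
142

Baby-step giant-step with step n = ⌈√193⌉ = 14.
Baby steps 155^j mod 193 (j:value) for j=0..13: 0:1, 1:155, 2:93, 3:133, 4:157, 5:17, 6:126, 7:37, 8:138, 9:160, 10:96, 11:19, 12:50, 13:30.
Giant-step multiplier: 155^(-14) ≡ 155^(192-14) = 155^178 ≡ 118 (mod 193).
Giant steps γ_i = 161·118^i mod 193: γ_0=161, γ_1=84, γ_2=69, γ_3=36, γ_4=2, γ_5=43, γ_6=56, γ_7=46, γ_8=24, γ_9=130, γ_10=93 (in table at j=2).
x = i·n + j = 10·14 + 2 = 142.
Check: 155^142 ≡ 161 (mod 193).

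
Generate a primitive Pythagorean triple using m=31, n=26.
(285, 1612, 1637)

Euclid's formula: a = m² - n², b = 2mn, c = m² + n²
m = 31, n = 26
a = 31² - 26² = 961 - 676 = 285
b = 2 × 31 × 26 = 1612
c = 31² + 26² = 961 + 676 = 1637
Verification: 285² + 1612² = 81225 + 2598544 = 2679769 = 1637² ✓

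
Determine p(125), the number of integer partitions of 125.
3163127352

p(n) counts ways to write n as a sum of positive integers (order ignored).
Euler's pentagonal recurrence: p(k) = p(k-1) + p(k-2) - p(k-5) - p(k-7) + p(k-12) + p(k-15) - ... (offsets j(3j∓1)/2, signs ++--, p(0)=1, p(<0)=0).
DP table for k = 0..124: p(0)=1, p(1)=1, p(2)=2, p(3)=3, p(4)=5, p(5)=7, p(6)=11, p(7)=15, p(8)=22, p(9)=30, p(10)=42, p(11)=56, p(12)=77, p(13)=101, p(14)=135, p(15)=176, p(16)=231, p(17)=297, p(18)=385, p(19)=490, p(20)=627, p(21)=792, p(22)=1002, p(23)=1255, p(24)=1575, p(25)=1958, p(26)=2436, p(27)=3010, p(28)=3718, p(29)=4565, p(30)=5604, p(31)=6842, p(32)=8349, p(33)=10143, p(34)=12310, p(35)=14883, p(36)=17977, p(37)=21637, p(38)=26015, p(39)=31185, p(40)=37338, p(41)=44583, p(42)=53174, p(43)=63261, p(44)=75175, p(45)=89134, p(46)=105558, p(47)=124754, p(48)=147273, p(49)=173525, p(50)=204226, p(51)=239943, p(52)=281589, p(53)=329931, p(54)=386155, p(55)=451276, p(56)=526823, p(57)=614154, p(58)=715220, p(59)=831820, p(60)=966467, p(61)=1121505, p(62)=1300156, p(63)=1505499, p(64)=1741630, p(65)=2012558, p(66)=2323520, p(67)=2679689, p(68)=3087735, p(69)=3554345, p(70)=4087968, p(71)=4697205, p(72)=5392783, p(73)=6185689, p(74)=7089500, p(75)=8118264, p(76)=9289091, p(77)=10619863, p(78)=12132164, p(79)=13848650, p(80)=15796476, p(81)=18004327, p(82)=20506255, p(83)=23338469, p(84)=26543660, p(85)=30167357, p(86)=34262962, p(87)=38887673, p(88)=44108109, p(89)=49995925, p(90)=56634173, p(91)=64112359, p(92)=72533807, p(93)=82010177, p(94)=92669720, p(95)=104651419, p(96)=118114304, p(97)=133230930, p(98)=150198136, p(99)=169229875, p(100)=190569292, p(101)=214481126, p(102)=241265379, p(103)=271248950, p(104)=304801365, p(105)=342325709, p(106)=384276336, p(107)=431149389, p(108)=483502844, p(109)=541946240, p(110)=607163746, p(111)=679903203, p(112)=761002156, p(113)=851376628, p(114)=952050665, p(115)=1064144451, p(116)=1188908248, p(117)=1327710076, p(118)=1482074143, p(119)=1653668665, p(120)=1844349560, p(121)=2056148051, p(122)=2291320912, p(123)=2552338241, p(124)=2841940500.
Final step: p(125) = p(124) + p(123) - p(120) - p(118) + p(113) + p(110) - p(103) - p(99) + p(90) + p(85) - p(74) - p(68) + p(55) + p(48) - p(33) - p(25) + p(8)
= 2841940500 + 2552338241 - 1844349560 - 1482074143 + 851376628 + 607163746 - 271248950 - 169229875 + 56634173 + 30167357 - 7089500 - 3087735 + 451276 + 147273 - 10143 - 1958 + 22
= 3163127352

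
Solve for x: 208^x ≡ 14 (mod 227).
211

Baby-step giant-step with step n = ⌈√227⌉ = 16.
Baby steps 208^j mod 227 (j:value) for j=0..15: 0:1, 1:208, 2:134, 3:178, 4:23, 5:17, 6:131, 7:8, 8:75, 9:164, 10:62, 11:184, 12:136, 13:140, 14:64, 15:146.
Giant-step multiplier: 208^(-16) ≡ 208^(226-16) = 208^210 ≡ 59 (mod 227).
Giant steps γ_i = 14·59^i mod 227: γ_0=14, γ_1=145, γ_2=156, γ_3=124, γ_4=52, γ_5=117, γ_6=93, γ_7=39, γ_8=31, γ_9=13, γ_10=86, γ_11=80, γ_12=180, γ_13=178 (in table at j=3).
x = i·n + j = 13·16 + 3 = 211.
Check: 208^211 ≡ 14 (mod 227).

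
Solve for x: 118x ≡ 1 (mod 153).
118

gcd(118, 153) = 1, so the inverse exists.
Extended Euclidean algorithm on (153, 118):
153 = 1 × 118 + 35  ⟹  35 = (1)·153 + (-1)·118
118 = 3 × 35 + 13  ⟹  13 = (-3)·153 + (4)·118
35 = 2 × 13 + 9  ⟹  9 = (7)·153 + (-9)·118
13 = 1 × 9 + 4  ⟹  4 = (-10)·153 + (13)·118
9 = 2 × 4 + 1  ⟹  1 = (27)·153 + (-35)·118
So (-35)·118 ≡ 1 (mod 153), i.e. 118^(-1) ≡ -35 ≡ 118 (mod 153).
Check: 118 × 118 = 13924 ≡ 1 (mod 153)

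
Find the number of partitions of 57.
614154

p(n) counts ways to write n as a sum of positive integers (order ignored).
Euler's pentagonal recurrence: p(k) = p(k-1) + p(k-2) - p(k-5) - p(k-7) + p(k-12) + p(k-15) - ... (offsets j(3j∓1)/2, signs ++--, p(0)=1, p(<0)=0).
DP table for k = 0..56: p(0)=1, p(1)=1, p(2)=2, p(3)=3, p(4)=5, p(5)=7, p(6)=11, p(7)=15, p(8)=22, p(9)=30, p(10)=42, p(11)=56, p(12)=77, p(13)=101, p(14)=135, p(15)=176, p(16)=231, p(17)=297, p(18)=385, p(19)=490, p(20)=627, p(21)=792, p(22)=1002, p(23)=1255, p(24)=1575, p(25)=1958, p(26)=2436, p(27)=3010, p(28)=3718, p(29)=4565, p(30)=5604, p(31)=6842, p(32)=8349, p(33)=10143, p(34)=12310, p(35)=14883, p(36)=17977, p(37)=21637, p(38)=26015, p(39)=31185, p(40)=37338, p(41)=44583, p(42)=53174, p(43)=63261, p(44)=75175, p(45)=89134, p(46)=105558, p(47)=124754, p(48)=147273, p(49)=173525, p(50)=204226, p(51)=239943, p(52)=281589, p(53)=329931, p(54)=386155, p(55)=451276, p(56)=526823.
Final step: p(57) = p(56) + p(55) - p(52) - p(50) + p(45) + p(42) - p(35) - p(31) + p(22) + p(17) - p(6) - p(0)
= 526823 + 451276 - 281589 - 204226 + 89134 + 53174 - 14883 - 6842 + 1002 + 297 - 11 - 1
= 614154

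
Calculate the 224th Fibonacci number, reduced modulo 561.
531

Matrix identity: Q^n = [[F_(n+1), F_n], [F_n, F_(n-1)]] with Q = [[1,1],[1,0]].
n = 224 = 11100000₂. Square-and-multiply, entries mod 561:
Q^1 = [[1,1],[1,0]]
Q^3 = (Q^1)²·Q = [[3,2],[2,1]]
Q^7 = (Q^3)²·Q = [[21,13],[13,8]]
Q^14 = (Q^7)² = [[49,377],[377,233]]
Q^28 = (Q^14)² = [[353,285],[285,68]]
Q^56 = (Q^28)² = [[508,492],[492,16]]
Q^112 = (Q^56)² = [[277,309],[309,529]]
Q^224 = (Q^112)² = [[544,531],[531,13]]
F_224 mod 561 = Q^224[0][1] = 531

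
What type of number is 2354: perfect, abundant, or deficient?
deficient

Proper divisors of 2354: sum = 1 + 2 + 11 + 22 + 107 + 214 + 1177 = 1534
Since 1534 < 2354, 2354 is deficient.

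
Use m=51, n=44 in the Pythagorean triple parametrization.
(665, 4488, 4537)

Euclid's formula: a = m² - n², b = 2mn, c = m² + n²
m = 51, n = 44
a = 51² - 44² = 2601 - 1936 = 665
b = 2 × 51 × 44 = 4488
c = 51² + 44² = 2601 + 1936 = 4537
Verification: 665² + 4488² = 442225 + 20142144 = 20584369 = 4537² ✓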